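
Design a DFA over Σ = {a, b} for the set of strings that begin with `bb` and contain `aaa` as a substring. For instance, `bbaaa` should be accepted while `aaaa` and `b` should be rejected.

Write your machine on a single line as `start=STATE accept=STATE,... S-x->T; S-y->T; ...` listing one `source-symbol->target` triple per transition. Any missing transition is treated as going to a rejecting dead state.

Run two small machines in parallel and take their product. One (4 states) tracks whether the input so far still matches the prefix `bb`; the other (4 states) tracks whether and how much of `aaa` has been seen. Each combined state is a pair, one component from each; accept when both components accept. After merging equivalent states the machine shrinks.
7 states suffice.
        a   b  
>  S0   S1  S2 
   S1   S1  S1 
   S2   S1  S3 
   S3   S4  S3 
   S4   S5  S3 
   S5   S6  S3 
 * S6   S6  S6 
(> = start, * = accepting)

start=S0; accept=S6; S0-a->S1; S0-b->S2; S1-a->S1; S1-b->S1; S2-a->S1; S2-b->S3; S3-a->S4; S3-b->S3; S4-a->S5; S4-b->S3; S5-a->S6; S5-b->S3; S6-a->S6; S6-b->S6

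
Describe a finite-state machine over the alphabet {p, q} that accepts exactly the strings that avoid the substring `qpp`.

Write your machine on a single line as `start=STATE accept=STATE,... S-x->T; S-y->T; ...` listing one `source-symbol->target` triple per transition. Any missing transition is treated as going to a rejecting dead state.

This is the complement of 'contains `qpp`'. Use the same substring-matching states — S0 through S3 holding how much of `qpp` has just been matched — but flip the accepting set: everything except the trap S3 accepts.
        p   q  
>* S0   S0  S1 
 * S1   S2  S1 
 * S2   S3  S1 
   S3   S3  S3 
(> = start, * = accepting)

start=S0; accept=S0,S1,S2; S0-p->S0; S0-q->S1; S1-p->S2; S1-q->S1; S2-p->S3; S2-q->S1; S3-p->S3; S3-q->S3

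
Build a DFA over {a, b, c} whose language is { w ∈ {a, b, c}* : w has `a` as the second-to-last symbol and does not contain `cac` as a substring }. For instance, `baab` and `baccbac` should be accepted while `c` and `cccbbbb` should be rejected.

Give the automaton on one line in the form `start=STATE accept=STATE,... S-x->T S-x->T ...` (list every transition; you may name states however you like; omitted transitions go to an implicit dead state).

Build one automaton per condition and run them in lockstep. One (13 states) tracks the last 2 symbols read; the other (4 states) tracks partial matches of the forbidden pattern `cac`. Each combined state is a pair, one component from each; accept when both components accept.
With 22 states:
          a    b    c  
>  s0     s1   s2   s3 
   s1     s4   s5   s6 
   s2     s7   s8   s9 
   s3    s10  s11  s12 
 * s4     s4   s5   s6 
 * s5     s7   s8   s9 
 * s6    s10  s11  s12 
   s7     s4   s5   s6 
   s8     s7   s8   s9 
   s9    s10  s11  s12 
   s10    s4   s5  s13 
   s11    s7   s8   s9 
   s12   s10  s11  s12 
   s13   s14  s15  s16 
   s14   s17  s18  s13 
   s15   s19  s20  s21 
   s16   s14  s15  s16 
   s17   s17  s18  s13 
   s18   s19  s20  s21 
   s19   s17  s18  s13 
   s20   s19  s20  s21 
   s21   s14  s15  s16 
(> = start, * = accepting)

start=s0 accept=s4,s5,s6 s0-a->s1 s0-b->s2 s0-c->s3 s1-a->s4 s1-b->s5 s1-c->s6 s2-a->s7 s2-b->s8 s2-c->s9 s3-a->s10 s3-b->s11 s3-c->s12 s4-a->s4 s4-b->s5 s4-c->s6 s5-a->s7 s5-b->s8 s5-c->s9 s6-a->s10 s6-b->s11 s6-c->s12 s7-a->s4 s7-b->s5 s7-c->s6 s8-a->s7 s8-b->s8 s8-c->s9 s9-a->s10 s9-b->s11 s9-c->s12 s10-a->s4 s10-b->s5 s10-c->s13 s11-a->s7 s11-b->s8 s11-c->s9 s12-a->s10 s12-b->s11 s12-c->s12 s13-a->s14 s13-b->s15 s13-c->s16 s14-a->s17 s14-b->s18 s14-c->s13 s15-a->s19 s15-b->s20 s15-c->s21 s16-a->s14 s16-b->s15 s16-c->s16 s17-a->s17 s17-b->s18 s17-c->s13 s18-a->s19 s18-b->s20 s18-c->s21 s19-a->s17 s19-b->s18 s19-c->s13 s20-a->s19 s20-b->s20 s20-c->s21 s21-a->s14 s21-b->s15 s21-c->s16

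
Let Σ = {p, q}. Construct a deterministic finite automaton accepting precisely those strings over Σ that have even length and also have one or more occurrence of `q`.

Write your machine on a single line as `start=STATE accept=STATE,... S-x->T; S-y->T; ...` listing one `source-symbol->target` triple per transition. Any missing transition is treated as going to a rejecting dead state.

Run two small machines in parallel and take their product. The first has 2 states tracking the input length modulo 2; the second has 3 states tracking the count of `q`s, saturating at 2. A product state is a pair (one from each), accepting exactly when both do.
With 6 states:
        p   q  
>  s0   s1  s2 
   s1   s0  s3 
   s2   s3  s4 
 * s3   s2  s5 
 * s4   s5  s5 
   s5   s4  s4 
(> = start, * = accepting)

start=s0; accept=s3,s4; s0-p->s1; s0-q->s2; s1-p->s0; s1-q->s3; s2-p->s3; s2-q->s4; s3-p->s2; s3-q->s5; s4-p->s5; s4-q->s5; s5-p->s4; s5-q->s4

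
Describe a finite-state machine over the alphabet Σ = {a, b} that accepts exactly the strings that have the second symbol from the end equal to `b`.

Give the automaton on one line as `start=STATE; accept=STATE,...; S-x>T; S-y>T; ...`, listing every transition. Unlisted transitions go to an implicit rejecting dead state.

start=S0; accept=S5,S6; S0-a>S1; S0-b>S2; S1-a>S3; S1-b>S4; S2-a>S5; S2-b>S6; S3-a>S3; S3-b>S4; S4-a>S5; S4-b>S6; S5-a>S3; S5-b>S4; S6-a>S5; S6-b>S6

A DFA must remember the last 2 symbols (since which symbol is second-to-last isn't known until the input ends). Use one state per possible window of the last ≤2 symbols; accept from those whose window starts with `b`.
7 states suffice.
        a   b  
>  S0   S1  S2 
   S1   S3  S4 
   S2   S5  S6 
   S3   S3  S4 
   S4   S5  S6 
 * S5   S3  S4 
 * S6   S5  S6 
(> = start, * = accepting)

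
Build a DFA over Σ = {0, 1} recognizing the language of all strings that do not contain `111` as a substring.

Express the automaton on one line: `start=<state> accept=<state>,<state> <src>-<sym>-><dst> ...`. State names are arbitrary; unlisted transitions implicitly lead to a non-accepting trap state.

start=A accept=A,B,C A-0->A A-1->B B-0->A B-1->C C-0->A C-1->D D-0->D D-1->D

This is the complement of 'contains `111`'. Use the same substring-matching states — A through D holding how much of `111` has just been matched — but flip the accepting set: everything except the trap D accepts.
       0  1 
>* A   A  B 
 * B   A  C 
 * C   A  D 
   D   D  D 
(> = start, * = accepting)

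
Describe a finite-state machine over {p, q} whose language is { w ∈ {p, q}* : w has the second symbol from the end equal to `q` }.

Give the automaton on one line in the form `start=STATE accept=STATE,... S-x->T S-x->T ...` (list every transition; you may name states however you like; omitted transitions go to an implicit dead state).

start=A accept=F,G A-p->B A-q->C B-p->D B-q->E C-p->F C-q->G D-p->D D-q->E E-p->F E-q->G F-p->D F-q->E G-p->F G-q->G

Because acceptance depends on a position counted from the end, the machine has to buffer the most recent 2 symbols. Make each state the string of the last up-to-2 symbols read; on input `x` shift the window left and append `x`. Accept when the buffered window has length 2 and begins with `q`.
With 7 states:
       p  q 
>  A   B  C 
   B   D  E 
   C   F  G 
   D   D  E 
   E   F  G 
 * F   D  E 
 * G   F  G 
(> = start, * = accepting)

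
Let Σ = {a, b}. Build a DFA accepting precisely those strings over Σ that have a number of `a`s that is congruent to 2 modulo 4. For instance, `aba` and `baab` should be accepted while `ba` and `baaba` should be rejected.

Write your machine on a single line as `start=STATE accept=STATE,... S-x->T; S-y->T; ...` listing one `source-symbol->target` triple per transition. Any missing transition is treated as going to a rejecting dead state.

The only thing that matters is how many `a`s have appeared, reduced mod 4. Use one state per residue: q0 for 0, …, q3 for 3. Reading `a` moves to the next residue; anything else stays put. q2 is accepting.
With 4 states:
        a   b  
>  q0   q1  q0 
   q1   q2  q1 
 * q2   q3  q2 
   q3   q0  q3 
(> = start, * = accepting)

start=q0; accept=q2; q0-a->q1; q0-b->q0; q1-a->q2; q1-b->q1; q2-a->q3; q2-b->q2; q3-a->q0; q3-b->q3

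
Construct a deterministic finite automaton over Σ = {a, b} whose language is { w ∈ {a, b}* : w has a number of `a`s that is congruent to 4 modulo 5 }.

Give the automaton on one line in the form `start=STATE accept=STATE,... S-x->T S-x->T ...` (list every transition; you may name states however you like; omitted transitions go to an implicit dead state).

Keep the running count of `a`s modulo 5: each `a` advances along the cycle s0 → s1 → s2 → s3 → s4 → s0 while other symbols loop. Accept at s4.
A 5-state machine:
        a   b  
>  s0   s1  s0 
   s1   s2  s1 
   s2   s3  s2 
   s3   s4  s3 
 * s4   s0  s4 
(> = start, * = accepting)

start=s0 accept=s4 s0-a->s1 s0-b->s0 s1-a->s2 s1-b->s1 s2-a->s3 s2-b->s2 s3-a->s4 s3-b->s3 s4-a->s0 s4-b->s4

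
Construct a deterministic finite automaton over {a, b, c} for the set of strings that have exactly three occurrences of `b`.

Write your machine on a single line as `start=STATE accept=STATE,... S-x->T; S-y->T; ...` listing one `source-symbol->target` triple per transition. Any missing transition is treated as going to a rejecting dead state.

start=q0; accept=q3; q0-a->q0; q0-b->q1; q0-c->q0; q1-a->q1; q1-b->q2; q1-c->q1; q2-a->q2; q2-b->q3; q2-c->q2; q3-a->q3; q3-b->q4; q3-c->q3; q4-a->q4; q4-b->q4; q4-c->q4

Only the number of `b`s matters, and only up to 4. Make a chain q0 → q1 → q2 → q3 → q4 advanced by each `b` (with q4 absorbing); every other symbol self-loops. The accepting set is {q3}.
A 5-state machine:
        a   b   c  
>  q0   q0  q1  q0 
   q1   q1  q2  q1 
   q2   q2  q3  q2 
 * q3   q3  q4  q3 
   q4   q4  q4  q4 
(> = start, * = accepting)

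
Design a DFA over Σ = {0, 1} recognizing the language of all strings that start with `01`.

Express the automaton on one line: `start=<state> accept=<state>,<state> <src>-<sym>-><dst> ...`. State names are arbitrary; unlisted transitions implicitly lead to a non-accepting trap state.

Check the first 2 symbols one by one: s0 through s1 record how many have matched `01` so far; any wrong symbol goes to the dead state s3. After all 2 match we enter the accepting sink s2.
A 4-state machine:
        0   1  
>  s0   s1  s3 
   s1   s3  s2 
 * s2   s2  s2 
   s3   s3  s3 
(> = start, * = accepting)

start=s0 accept=s2 s0-0->s1 s0-1->s3 s1-0->s3 s1-1->s2 s2-0->s2 s2-1->s2 s3-0->s3 s3-1->s3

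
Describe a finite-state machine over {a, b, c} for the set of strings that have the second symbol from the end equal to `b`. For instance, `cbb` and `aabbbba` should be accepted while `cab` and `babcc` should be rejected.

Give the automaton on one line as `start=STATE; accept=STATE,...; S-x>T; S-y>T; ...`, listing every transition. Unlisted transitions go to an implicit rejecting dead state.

start=q0; accept=q7,q8,q9; q0-a>q1; q0-b>q2; q0-c>q3; q1-a>q4; q1-b>q5; q1-c>q6; q2-a>q7; q2-b>q8; q2-c>q9; q3-a>q10; q3-b>q11; q3-c>q12; q4-a>q4; q4-b>q5; q4-c>q6; q5-a>q7; q5-b>q8; q5-c>q9; q6-a>q10; q6-b>q11; q6-c>q12; q7-a>q4; q7-b>q5; q7-c>q6; q8-a>q7; q8-b>q8; q8-c>q9; q9-a>q10; q9-b>q11; q9-c>q12; q10-a>q4; q10-b>q5; q10-c>q6; q11-a>q7; q11-b>q8; q11-c>q9; q12-a>q10; q12-b>q11; q12-c>q12

A DFA must remember the last 2 symbols (since which symbol is second-to-last isn't known until the input ends). Use one state per possible window of the last ≤2 symbols; accept from those whose window starts with `b`.
With 13 states:
          a    b    c  
>  q0     q1   q2   q3 
   q1     q4   q5   q6 
   q2     q7   q8   q9 
   q3    q10  q11  q12 
   q4     q4   q5   q6 
   q5     q7   q8   q9 
   q6    q10  q11  q12 
 * q7     q4   q5   q6 
 * q8     q7   q8   q9 
 * q9    q10  q11  q12 
   q10    q4   q5   q6 
   q11    q7   q8   q9 
   q12   q10  q11  q12 
(> = start, * = accepting)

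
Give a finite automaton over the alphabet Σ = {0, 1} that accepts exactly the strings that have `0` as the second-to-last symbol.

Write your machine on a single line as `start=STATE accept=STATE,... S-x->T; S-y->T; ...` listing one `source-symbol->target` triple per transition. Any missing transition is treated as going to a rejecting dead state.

start=s0; accept=s3,s4; s0-0->s1; s0-1->s2; s1-0->s3; s1-1->s4; s2-0->s5; s2-1->s6; s3-0->s3; s3-1->s4; s4-0->s5; s4-1->s6; s5-0->s3; s5-1->s4; s6-0->s5; s6-1->s6

A DFA must remember the last 2 symbols (since which symbol is second-to-last isn't known until the input ends). Use one state per possible window of the last ≤2 symbols; accept from those whose window starts with `0`.
        0   1  
>  s0   s1  s2 
   s1   s3  s4 
   s2   s5  s6 
 * s3   s3  s4 
 * s4   s5  s6 
   s5   s3  s4 
   s6   s5  s6 
(> = start, * = accepting)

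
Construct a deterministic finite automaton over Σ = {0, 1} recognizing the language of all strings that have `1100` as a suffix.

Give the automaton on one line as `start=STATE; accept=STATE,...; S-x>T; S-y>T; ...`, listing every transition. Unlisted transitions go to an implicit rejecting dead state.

Let each state record the length of the longest suffix of the input read so far that is also a prefix of `1100`. q1 means the last symbol is `1`; q2 means the last 2 symbols are `11`; q3 means the last 3 symbols are `110`; q4 means the last 4 symbols are `1100`. Accept only at q4, where the string currently ends in `1100`.
With 5 states:
        0   1  
>  q0   q0  q1 
   q1   q0  q2 
   q2   q3  q2 
   q3   q4  q1 
 * q4   q0  q1 
(> = start, * = accepting)

start=q0; accept=q4; q0-0>q0; q0-1>q1; q1-0>q0; q1-1>q2; q2-0>q3; q2-1>q2; q3-0>q4; q3-1>q1; q4-0>q0; q4-1>q1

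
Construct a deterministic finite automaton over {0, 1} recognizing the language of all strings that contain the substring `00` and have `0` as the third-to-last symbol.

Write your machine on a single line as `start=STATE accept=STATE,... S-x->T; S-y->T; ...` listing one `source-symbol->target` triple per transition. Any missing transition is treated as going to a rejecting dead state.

start=s0; accept=s3,s4,s5,s6; s0-0->s1; s0-1->s0; s1-0->s2; s1-1->s0; s2-0->s3; s2-1->s4; s3-0->s3; s3-1->s4; s4-0->s5; s4-1->s6; s5-0->s2; s5-1->s7; s6-0->s8; s6-1->s9; s7-0->s5; s7-1->s6; s8-0->s2; s8-1->s7; s9-0->s8; s9-1->s9

Run two small machines in parallel and take their product. One (3 states) tracks whether and how much of `00` has been seen; the other (15 states) tracks the last 3 symbols read. Each combined state is a pair, one component from each; accept when both components accept. Minimizing collapses redundant product states.
With 10 states:
        0   1  
>  s0   s1  s0 
   s1   s2  s0 
   s2   s3  s4 
 * s3   s3  s4 
 * s4   s5  s6 
 * s5   s2  s7 
 * s6   s8  s9 
   s7   s5  s6 
   s8   s2  s7 
   s9   s8  s9 
(> = start, * = accepting)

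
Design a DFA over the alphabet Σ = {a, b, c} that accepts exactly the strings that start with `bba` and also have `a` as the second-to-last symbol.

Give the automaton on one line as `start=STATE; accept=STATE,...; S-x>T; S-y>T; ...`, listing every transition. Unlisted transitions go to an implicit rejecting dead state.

start=S0; accept=S15,S16,S17; S0-a>S1; S0-b>S2; S0-c>S3; S1-a>S4; S1-b>S5; S1-c>S6; S2-a>S7; S2-b>S8; S2-c>S9; S3-a>S10; S3-b>S11; S3-c>S12; S4-a>S4; S4-b>S5; S4-c>S6; S5-a>S7; S5-b>S13; S5-c>S9; S6-a>S10; S6-b>S11; S6-c>S12; S7-a>S4; S7-b>S5; S7-c>S6; S8-a>S14; S8-b>S13; S8-c>S9; S9-a>S10; S9-b>S11; S9-c>S12; S10-a>S4; S10-b>S5; S10-c>S6; S11-a>S7; S11-b>S13; S11-c>S9; S12-a>S10; S12-b>S11; S12-c>S12; S13-a>S7; S13-b>S13; S13-c>S9; S14-a>S15; S14-b>S16; S14-c>S17; S15-a>S15; S15-b>S16; S15-c>S17; S16-a>S14; S16-b>S18; S16-c>S19; S17-a>S20; S17-b>S21; S17-c>S22; S18-a>S14; S18-b>S18; S18-c>S19; S19-a>S20; S19-b>S21; S19-c>S22; S20-a>S15; S20-b>S16; S20-c>S17; S21-a>S14; S21-b>S18; S21-c>S19; S22-a>S20; S22-b>S21; S22-c>S22

Build one automaton per condition and run them in lockstep. One (5 states) tracks whether the input so far still matches the prefix `bba`; the other (13 states) tracks the last 2 symbols read. Each combined state is a pair, one component from each; accept when both components accept.
          a    b    c  
>  S0     S1   S2   S3 
   S1     S4   S5   S6 
   S2     S7   S8   S9 
   S3    S10  S11  S12 
   S4     S4   S5   S6 
   S5     S7  S13   S9 
   S6    S10  S11  S12 
   S7     S4   S5   S6 
   S8    S14  S13   S9 
   S9    S10  S11  S12 
   S10    S4   S5   S6 
   S11    S7  S13   S9 
   S12   S10  S11  S12 
   S13    S7  S13   S9 
   S14   S15  S16  S17 
 * S15   S15  S16  S17 
 * S16   S14  S18  S19 
 * S17   S20  S21  S22 
   S18   S14  S18  S19 
   S19   S20  S21  S22 
   S20   S15  S16  S17 
   S21   S14  S18  S19 
   S22   S20  S21  S22 
(> = start, * = accepting)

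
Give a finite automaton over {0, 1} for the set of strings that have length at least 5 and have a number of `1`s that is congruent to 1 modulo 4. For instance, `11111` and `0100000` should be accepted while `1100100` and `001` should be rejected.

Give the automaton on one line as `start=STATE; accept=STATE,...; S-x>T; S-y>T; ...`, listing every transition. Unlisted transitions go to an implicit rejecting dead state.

start=s0; accept=s11; s0-0>s1; s0-1>s2; s1-0>s3; s1-1>s4; s2-0>s4; s2-1>s5; s3-0>s6; s3-1>s7; s4-0>s7; s4-1>s5; s5-0>s5; s5-1>s8; s6-0>s9; s6-1>s10; s7-0>s10; s7-1>s5; s8-0>s8; s8-1>s9; s9-0>s9; s9-1>s11; s10-0>s11; s10-1>s5; s11-0>s11; s11-1>s5

Run two small machines in parallel and take their product. The first has 7 states tracking the input length, saturating at 6; the second has 4 states tracking the count of `1`s modulo 4. A product state is a pair (one from each), accepting exactly when both do. Equivalent product states are then merged.
A 12-state machine:
          0    1  
>  s0     s1   s2 
   s1     s3   s4 
   s2     s4   s5 
   s3     s6   s7 
   s4     s7   s5 
   s5     s5   s8 
   s6     s9  s10 
   s7    s10   s5 
   s8     s8   s9 
   s9     s9  s11 
   s10   s11   s5 
 * s11   s11   s5 
(> = start, * = accepting)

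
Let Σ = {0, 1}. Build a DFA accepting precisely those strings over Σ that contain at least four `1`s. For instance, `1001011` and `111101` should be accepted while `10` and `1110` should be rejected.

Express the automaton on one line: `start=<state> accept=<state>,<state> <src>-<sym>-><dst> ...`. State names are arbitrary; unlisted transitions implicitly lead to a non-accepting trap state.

Only the number of `1`s matters, and only up to 5. Make a chain A → B → C → D → E → F advanced by each `1` (with F absorbing); every other symbol self-loops. The accepting set is {E, F}.
6 states suffice.
       0  1 
>  A   A  B 
   B   B  C 
   C   C  D 
   D   D  E 
 * E   E  F 
 * F   F  F 
(> = start, * = accepting)

start=A accept=E,F A-0->A A-1->B B-0->B B-1->C C-0->C C-1->D D-0->D D-1->E E-0->E E-1->F F-0->F F-1->F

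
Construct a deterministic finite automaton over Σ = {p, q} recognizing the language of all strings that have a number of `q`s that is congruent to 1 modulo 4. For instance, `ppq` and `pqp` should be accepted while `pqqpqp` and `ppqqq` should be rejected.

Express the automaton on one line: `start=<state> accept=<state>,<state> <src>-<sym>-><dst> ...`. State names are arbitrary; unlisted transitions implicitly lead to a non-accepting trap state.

start=S0 accept=S1 S0-p->S0 S0-q->S1 S1-p->S1 S1-q->S2 S2-p->S2 S2-q->S3 S3-p->S3 S3-q->S0

Keep the running count of `q`s modulo 4: each `q` advances along the cycle S0 → S1 → S2 → S3 → S0 while other symbols loop. Accept at S1.
With 4 states:
        p   q  
>  S0   S0  S1 
 * S1   S1  S2 
   S2   S2  S3 
   S3   S3  S0 
(> = start, * = accepting)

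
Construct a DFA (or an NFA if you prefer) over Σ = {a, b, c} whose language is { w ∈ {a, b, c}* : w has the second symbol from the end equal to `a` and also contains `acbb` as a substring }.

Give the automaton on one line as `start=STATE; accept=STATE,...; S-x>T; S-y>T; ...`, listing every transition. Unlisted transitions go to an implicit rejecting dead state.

Build one automaton per condition and run them in lockstep. The first has 13 states tracking the last 2 symbols read; the second has 5 states tracking whether and how much of `acbb` has been seen. A product state is a pair (one from each), accepting exactly when both do.
A 23-state machine:
          a    b    c  
>  s0     s1   s2   s3 
   s1     s4   s5   s6 
   s2     s7   s8   s9 
   s3    s10  s11  s12 
   s4     s4   s5   s6 
   s5     s7   s8   s9 
   s6    s10  s13  s12 
   s7     s4   s5   s6 
   s8     s7   s8   s9 
   s9    s10  s11  s12 
   s10    s4   s5   s6 
   s11    s7   s8   s9 
   s12   s10  s11  s12 
   s13    s7  s14   s9 
   s14   s15  s14  s16 
   s15   s17  s18  s19 
   s16   s20  s21  s22 
 * s17   s17  s18  s19 
 * s18   s15  s14  s16 
 * s19   s20  s21  s22 
   s20   s17  s18  s19 
   s21   s15  s14  s16 
   s22   s20  s21  s22 
(> = start, * = accepting)

start=s0; accept=s17,s18,s19; s0-a>s1; s0-b>s2; s0-c>s3; s1-a>s4; s1-b>s5; s1-c>s6; s2-a>s7; s2-b>s8; s2-c>s9; s3-a>s10; s3-b>s11; s3-c>s12; s4-a>s4; s4-b>s5; s4-c>s6; s5-a>s7; s5-b>s8; s5-c>s9; s6-a>s10; s6-b>s13; s6-c>s12; s7-a>s4; s7-b>s5; s7-c>s6; s8-a>s7; s8-b>s8; s8-c>s9; s9-a>s10; s9-b>s11; s9-c>s12; s10-a>s4; s10-b>s5; s10-c>s6; s11-a>s7; s11-b>s8; s11-c>s9; s12-a>s10; s12-b>s11; s12-c>s12; s13-a>s7; s13-b>s14; s13-c>s9; s14-a>s15; s14-b>s14; s14-c>s16; s15-a>s17; s15-b>s18; s15-c>s19; s16-a>s20; s16-b>s21; s16-c>s22; s17-a>s17; s17-b>s18; s17-c>s19; s18-a>s15; s18-b>s14; s18-c>s16; s19-a>s20; s19-b>s21; s19-c>s22; s20-a>s17; s20-b>s18; s20-c>s19; s21-a>s15; s21-b>s14; s21-c>s16; s22-a>s20; s22-b>s21; s22-c>s22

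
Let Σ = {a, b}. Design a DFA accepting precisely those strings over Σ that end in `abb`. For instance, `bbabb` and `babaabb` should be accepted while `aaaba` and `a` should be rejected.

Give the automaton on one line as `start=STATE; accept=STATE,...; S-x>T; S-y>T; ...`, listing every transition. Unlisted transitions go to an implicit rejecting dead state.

Let each state record the length of the longest suffix of the input read so far that is also a prefix of `abb`. q1 means the last symbol is `a`; q2 means the last 2 symbols are `ab`; q3 means the last 3 symbols are `abb`. Accept only at q3, where the string currently ends in `abb`.
        a   b  
>  q0   q1  q0 
   q1   q1  q2 
   q2   q1  q3 
 * q3   q1  q0 
(> = start, * = accepting)

start=q0; accept=q3; q0-a>q1; q0-b>q0; q1-a>q1; q1-b>q2; q2-a>q1; q2-b>q3; q3-a>q1; q3-b>q0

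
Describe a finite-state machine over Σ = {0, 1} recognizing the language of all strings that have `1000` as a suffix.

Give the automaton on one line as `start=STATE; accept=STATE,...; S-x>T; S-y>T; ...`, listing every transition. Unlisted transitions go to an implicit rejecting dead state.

Let each state record the length of the longest suffix of the input read so far that is also a prefix of `1000`. q1 means the last symbol is `1`; q2 means the last 2 symbols are `10`; q3 means the last 3 symbols are `100`; q4 means the last 4 symbols are `1000`. Accept only at q4, where the string currently ends in `1000`.
A 5-state machine:
        0   1  
>  q0   q0  q1 
   q1   q2  q1 
   q2   q3  q1 
   q3   q4  q1 
 * q4   q0  q1 
(> = start, * = accepting)

start=q0; accept=q4; q0-0>q0; q0-1>q1; q1-0>q2; q1-1>q1; q2-0>q3; q2-1>q1; q3-0>q4; q3-1>q1; q4-0>q0; q4-1>q1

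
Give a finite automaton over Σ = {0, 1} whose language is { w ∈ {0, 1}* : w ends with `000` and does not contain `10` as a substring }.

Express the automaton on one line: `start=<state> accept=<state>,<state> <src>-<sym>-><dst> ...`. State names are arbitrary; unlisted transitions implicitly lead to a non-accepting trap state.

Build one automaton per condition and run them in lockstep. The first has 4 states tracking how much of the suffix `000` has currently been matched; the second has 3 states tracking partial matches of the forbidden pattern `10`. A product state is a pair (one from each), accepting exactly when both do. Equivalent product states are then merged.
        0   1  
>  q0   q1  q2 
   q1   q3  q2 
   q2   q2  q2 
   q3   q4  q2 
 * q4   q4  q2 
(> = start, * = accepting)

start=q0 accept=q4 q0-0->q1 q0-1->q2 q1-0->q3 q1-1->q2 q2-0->q2 q2-1->q2 q3-0->q4 q3-1->q2 q4-0->q4 q4-1->q2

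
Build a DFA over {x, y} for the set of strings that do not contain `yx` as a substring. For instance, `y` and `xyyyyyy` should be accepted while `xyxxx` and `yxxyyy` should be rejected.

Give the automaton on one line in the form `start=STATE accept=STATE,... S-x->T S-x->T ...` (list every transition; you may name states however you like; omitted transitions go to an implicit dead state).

start=S0 accept=S0,S1 S0-x->S0 S0-y->S1 S1-x->S2 S1-y->S1 S2-x->S2 S2-y->S2

Track partial matches of the forbidden pattern `yx`. State S2 is a dead state reached once `yx` has occurred; every other state accepts. S0 means no part of `yx` is currently matched.
With 3 states:
        x   y  
>* S0   S0  S1 
 * S1   S2  S1 
   S2   S2  S2 
(> = start, * = accepting)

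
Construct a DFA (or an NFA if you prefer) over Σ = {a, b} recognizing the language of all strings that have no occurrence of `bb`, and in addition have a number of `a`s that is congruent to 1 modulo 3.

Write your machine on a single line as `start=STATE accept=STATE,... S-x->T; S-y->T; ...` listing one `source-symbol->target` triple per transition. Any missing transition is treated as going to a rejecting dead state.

start=s0; accept=s1,s4; s0-a->s1; s0-b->s2; s1-a->s3; s1-b->s4; s2-a->s1; s2-b->s5; s3-a->s0; s3-b->s6; s4-a->s3; s4-b->s7; s5-a->s7; s5-b->s5; s6-a->s0; s6-b->s8; s7-a->s8; s7-b->s7; s8-a->s5; s8-b->s8

Run two small machines in parallel and take their product. One (3 states) tracks partial matches of the forbidden pattern `bb`; the other (3 states) tracks the count of `a`s modulo 3. Each combined state is a pair, one component from each; accept when both components accept.
9 states suffice.
        a   b  
>  s0   s1  s2 
 * s1   s3  s4 
   s2   s1  s5 
   s3   s0  s6 
 * s4   s3  s7 
   s5   s7  s5 
   s6   s0  s8 
   s7   s8  s7 
   s8   s5  s8 
(> = start, * = accepting)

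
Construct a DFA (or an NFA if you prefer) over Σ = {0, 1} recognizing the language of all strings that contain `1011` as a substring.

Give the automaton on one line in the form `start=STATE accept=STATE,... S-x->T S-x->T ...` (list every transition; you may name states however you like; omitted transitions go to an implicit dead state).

start=A accept=E A-0->A A-1->B B-0->C B-1->B C-0->A C-1->D D-0->C D-1->E E-0->E E-1->E

Track how much of `1011` has been matched so far: state A is no progress, E is the absorbing accept state reached once `1011` has occurred. Intermediate states record partial matches; on a mismatch, fall back to the longest reusable overlap.
       0  1 
>  A   A  B 
   B   C  B 
   C   A  D 
   D   C  E 
 * E   E  E 
(> = start, * = accepting)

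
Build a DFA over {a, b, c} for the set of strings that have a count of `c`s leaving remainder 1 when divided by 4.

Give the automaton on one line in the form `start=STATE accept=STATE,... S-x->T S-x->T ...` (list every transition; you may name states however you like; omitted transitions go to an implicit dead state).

start=S0 accept=S1 S0-a->S0 S0-b->S0 S0-c->S1 S1-a->S1 S1-b->S1 S1-c->S2 S2-a->S2 S2-b->S2 S2-c->S3 S3-a->S3 S3-b->S3 S3-c->S0

The only thing that matters is how many `c`s have appeared, reduced mod 4. Use one state per residue: S0 for 0, …, S3 for 3. Reading `c` moves to the next residue; anything else stays put. S1 is accepting.
A 4-state machine:
        a   b   c  
>  S0   S0  S0  S1 
 * S1   S1  S1  S2 
   S2   S2  S2  S3 
   S3   S3  S3  S0 
(> = start, * = accepting)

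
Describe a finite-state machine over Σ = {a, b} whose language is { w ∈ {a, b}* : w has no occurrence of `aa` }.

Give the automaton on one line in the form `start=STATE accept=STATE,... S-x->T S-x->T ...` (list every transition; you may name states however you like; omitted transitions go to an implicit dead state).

This is the complement of 'contains `aa`'. Use the same substring-matching states — q0 through q2 holding how much of `aa` has just been matched — but flip the accepting set: everything except the trap q2 accepts.
With 3 states:
        a   b  
>* q0   q1  q0 
 * q1   q2  q0 
   q2   q2  q2 
(> = start, * = accepting)

start=q0 accept=q0,q1 q0-a->q1 q0-b->q0 q1-a->q2 q1-b->q0 q2-a->q2 q2-b->q2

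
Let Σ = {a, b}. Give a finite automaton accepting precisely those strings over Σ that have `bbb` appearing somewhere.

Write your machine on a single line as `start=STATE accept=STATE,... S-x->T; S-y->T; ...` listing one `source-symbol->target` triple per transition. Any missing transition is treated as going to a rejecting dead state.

start=q0; accept=q3; q0-a->q0; q0-b->q1; q1-a->q0; q1-b->q2; q2-a->q0; q2-b->q3; q3-a->q3; q3-b->q3

Track how much of `bbb` has been matched so far: state q0 is no progress, q3 is the absorbing accept state reached once `bbb` has occurred. Intermediate states record partial matches; on a mismatch, fall back to the longest reusable overlap.
        a   b  
>  q0   q0  q1 
   q1   q0  q2 
   q2   q0  q3 
 * q3   q3  q3 
(> = start, * = accepting)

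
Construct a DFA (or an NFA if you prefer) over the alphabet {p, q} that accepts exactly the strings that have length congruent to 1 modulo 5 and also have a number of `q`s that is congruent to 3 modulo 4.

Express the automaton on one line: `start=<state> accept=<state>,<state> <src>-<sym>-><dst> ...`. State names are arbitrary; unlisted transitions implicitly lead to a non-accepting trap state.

start=S0 accept=S18 S0-p->S1 S0-q->S2 S1-p->S3 S1-q->S4 S2-p->S4 S2-q->S5 S3-p->S6 S3-q->S7 S4-p->S7 S4-q->S8 S5-p->S8 S5-q->S9 S6-p->S10 S6-q->S11 S7-p->S11 S7-q->S12 S8-p->S12 S8-q->S13 S9-p->S13 S9-q->S10 S10-p->S0 S10-q->S14 S11-p->S14 S11-q->S15 S12-p->S15 S12-q->S16 S13-p->S16 S13-q->S0 S14-p->S2 S14-q->S17 S15-p->S17 S15-q->S18 S16-p->S18 S16-q->S1 S17-p->S5 S17-q->S19 S18-p->S19 S18-q->S3 S19-p->S9 S19-q->S6

Build one automaton per condition and run them in lockstep. One (5 states) tracks the input length modulo 5; the other (4 states) tracks the count of `q`s modulo 4. Each combined state is a pair, one component from each; accept when both components accept.
With 20 states:
          p    q  
>  S0     S1   S2 
   S1     S3   S4 
   S2     S4   S5 
   S3     S6   S7 
   S4     S7   S8 
   S5     S8   S9 
   S6    S10  S11 
   S7    S11  S12 
   S8    S12  S13 
   S9    S13  S10 
   S10    S0  S14 
   S11   S14  S15 
   S12   S15  S16 
   S13   S16   S0 
   S14    S2  S17 
   S15   S17  S18 
   S16   S18   S1 
   S17    S5  S19 
 * S18   S19   S3 
   S19    S9   S6 
(> = start, * = accepting)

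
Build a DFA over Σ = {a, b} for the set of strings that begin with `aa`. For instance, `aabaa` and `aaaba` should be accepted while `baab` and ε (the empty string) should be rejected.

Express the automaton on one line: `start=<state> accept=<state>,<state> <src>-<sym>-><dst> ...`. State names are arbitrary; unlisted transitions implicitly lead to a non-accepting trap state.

start=q0 accept=q2 q0-a->q1 q0-b->q3 q1-a->q2 q1-b->q3 q2-a->q2 q2-b->q2 q3-a->q3 q3-b->q3

Walk along `aa` while the input agrees: from q0 take `a` to q1, and so on. Any deviation drops to the rejecting sink q3. Once q2 is reached the prefix is confirmed and every continuation is accepted.
        a   b  
>  q0   q1  q3 
   q1   q2  q3 
 * q2   q2  q2 
   q3   q3  q3 
(> = start, * = accepting)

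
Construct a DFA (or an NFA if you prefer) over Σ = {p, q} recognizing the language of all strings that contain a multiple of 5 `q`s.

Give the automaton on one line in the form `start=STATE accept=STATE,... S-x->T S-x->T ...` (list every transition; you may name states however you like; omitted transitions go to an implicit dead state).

The only thing that matters is how many `q`s have appeared, reduced mod 5. Use one state per residue: S0 for 0, …, S4 for 4. Reading `q` moves to the next residue; anything else stays put. S0 is accepting.
5 states suffice.
        p   q  
>* S0   S0  S1 
   S1   S1  S2 
   S2   S2  S3 
   S3   S3  S4 
   S4   S4  S0 
(> = start, * = accepting)

start=S0 accept=S0 S0-p->S0 S0-q->S1 S1-p->S1 S1-q->S2 S2-p->S2 S2-q->S3 S3-p->S3 S3-q->S4 S4-p->S4 S4-q->S0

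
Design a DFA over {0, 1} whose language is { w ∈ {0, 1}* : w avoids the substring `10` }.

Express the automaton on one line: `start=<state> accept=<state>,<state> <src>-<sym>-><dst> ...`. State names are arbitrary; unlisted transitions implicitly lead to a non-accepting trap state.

Track partial matches of the forbidden pattern `10`. State q2 is a dead state reached once `10` has occurred; every other state accepts. q0 means no part of `10` is currently matched.
A 3-state machine:
        0   1  
>* q0   q0  q1 
 * q1   q2  q1 
   q2   q2  q2 
(> = start, * = accepting)

start=q0 accept=q0,q1 q0-0->q0 q0-1->q1 q1-0->q2 q1-1->q1 q2-0->q2 q2-1->q2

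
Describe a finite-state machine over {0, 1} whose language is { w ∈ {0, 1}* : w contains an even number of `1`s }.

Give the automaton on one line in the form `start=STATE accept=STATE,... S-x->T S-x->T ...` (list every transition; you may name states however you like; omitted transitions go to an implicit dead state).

The only thing that matters is how many `1`s have appeared, reduced mod 2. Use one state per residue: S0 for 0, …, S1 for 1. Reading `1` moves to the next residue; anything else stays put. S0 is accepting.
2 states suffice.
        0   1  
>* S0   S0  S1 
   S1   S1  S0 
(> = start, * = accepting)

start=S0 accept=S0 S0-0->S0 S0-1->S1 S1-0->S1 S1-1->S0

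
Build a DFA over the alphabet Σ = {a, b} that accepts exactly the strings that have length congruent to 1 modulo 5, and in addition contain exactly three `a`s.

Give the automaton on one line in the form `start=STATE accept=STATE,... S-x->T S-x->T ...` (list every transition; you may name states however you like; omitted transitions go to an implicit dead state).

Run two small machines in parallel and take their product. One (5 states) tracks the input length modulo 5; the other (5 states) tracks the count of `a`s, saturating at 4. Each combined state is a pair, one component from each; accept when both components accept. Minimizing collapses redundant product states.
          a    b  
>  q0     q1   q2 
   q1     q3   q4 
   q2     q4   q5 
   q3     q6   q7 
   q4     q7   q8 
   q5     q8   q9 
   q6    q10  q11 
   q7    q11  q12 
   q8    q12  q13 
   q9    q13  q14 
   q10   q10  q10 
   q11   q10  q15 
   q12   q15  q16 
   q13   q16  q17 
   q14   q17   q0 
   q15   q10  q18 
   q16   q18  q19 
   q17   q19   q1 
 * q18   q10  q20 
   q19   q20   q3 
   q20   q10   q6 
(> = start, * = accepting)

start=q0 accept=q18 q0-a->q1 q0-b->q2 q1-a->q3 q1-b->q4 q2-a->q4 q2-b->q5 q3-a->q6 q3-b->q7 q4-a->q7 q4-b->q8 q5-a->q8 q5-b->q9 q6-a->q10 q6-b->q11 q7-a->q11 q7-b->q12 q8-a->q12 q8-b->q13 q9-a->q13 q9-b->q14 q10-a->q10 q10-b->q10 q11-a->q10 q11-b->q15 q12-a->q15 q12-b->q16 q13-a->q16 q13-b->q17 q14-a->q17 q14-b->q0 q15-a->q10 q15-b->q18 q16-a->q18 q16-b->q19 q17-a->q19 q17-b->q1 q18-a->q10 q18-b->q20 q19-a->q20 q19-b->q3 q20-a->q10 q20-b->q6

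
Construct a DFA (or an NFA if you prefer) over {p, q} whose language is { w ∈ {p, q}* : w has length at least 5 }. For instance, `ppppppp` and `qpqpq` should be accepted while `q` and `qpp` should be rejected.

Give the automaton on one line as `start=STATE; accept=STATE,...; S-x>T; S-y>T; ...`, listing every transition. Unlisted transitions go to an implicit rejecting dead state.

start=S0; accept=S5,S6; S0-p>S1; S0-q>S1; S1-p>S2; S1-q>S2; S2-p>S3; S2-q>S3; S3-p>S4; S3-q>S4; S4-p>S5; S4-q>S5; S5-p>S6; S5-q>S6; S6-p>S6; S6-q>S6

We only need to distinguish lengths 0, 1, …, 5, and '>5'. Chain S0 → S1 → S2 → S3 → S4 → S5 → S6 on every symbol, with S6 looping. Accepting states: {S5, S6}.
        p   q  
>  S0   S1  S1 
   S1   S2  S2 
   S2   S3  S3 
   S3   S4  S4 
   S4   S5  S5 
 * S5   S6  S6 
 * S6   S6  S6 
(> = start, * = accepting)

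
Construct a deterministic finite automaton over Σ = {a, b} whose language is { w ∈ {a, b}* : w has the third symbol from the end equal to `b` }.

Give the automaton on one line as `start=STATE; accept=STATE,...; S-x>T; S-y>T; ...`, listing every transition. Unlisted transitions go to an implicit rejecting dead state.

A DFA must remember the last 3 symbols (since which symbol is third-to-last isn't known until the input ends). Use one state per possible window of the last ≤3 symbols; accept from those whose window starts with `b`.
A 15-state machine:
          a    b  
>  s0     s1   s2 
   s1     s3   s4 
   s2     s5   s6 
   s3     s7   s8 
   s4     s9  s10 
   s5    s11  s12 
   s6    s13  s14 
   s7     s7   s8 
   s8     s9  s10 
   s9    s11  s12 
   s10   s13  s14 
 * s11    s7   s8 
 * s12    s9  s10 
 * s13   s11  s12 
 * s14   s13  s14 
(> = start, * = accepting)

start=s0; accept=s11,s12,s13,s14; s0-a>s1; s0-b>s2; s1-a>s3; s1-b>s4; s2-a>s5; s2-b>s6; s3-a>s7; s3-b>s8; s4-a>s9; s4-b>s10; s5-a>s11; s5-b>s12; s6-a>s13; s6-b>s14; s7-a>s7; s7-b>s8; s8-a>s9; s8-b>s10; s9-a>s11; s9-b>s12; s10-a>s13; s10-b>s14; s11-a>s7; s11-b>s8; s12-a>s9; s12-b>s10; s13-a>s11; s13-b>s12; s14-a>s13; s14-b>s14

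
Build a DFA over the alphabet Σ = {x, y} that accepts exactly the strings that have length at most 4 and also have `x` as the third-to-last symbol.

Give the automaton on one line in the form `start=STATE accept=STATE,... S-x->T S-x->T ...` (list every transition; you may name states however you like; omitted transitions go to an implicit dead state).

Handle the two conditions separately and then intersect. One (6 states) tracks the input length, saturating at 5; the other (15 states) tracks the last 3 symbols read. Each combined state is a pair, one component from each; accept when both components accept. Equivalent product states are then merged.
A 9-state machine:
        x   y  
>  s0   s1  s2 
   s1   s3  s4 
   s2   s5  s6 
   s3   s7  s7 
   s4   s8  s8 
   s5   s4  s4 
   s6   s6  s6 
 * s7   s8  s8 
 * s8   s6  s6 
(> = start, * = accepting)

start=s0 accept=s7,s8 s0-x->s1 s0-y->s2 s1-x->s3 s1-y->s4 s2-x->s5 s2-y->s6 s3-x->s7 s3-y->s7 s4-x->s8 s4-y->s8 s5-x->s4 s5-y->s4 s6-x->s6 s6-y->s6 s7-x->s8 s7-y->s8 s8-x->s6 s8-y->s6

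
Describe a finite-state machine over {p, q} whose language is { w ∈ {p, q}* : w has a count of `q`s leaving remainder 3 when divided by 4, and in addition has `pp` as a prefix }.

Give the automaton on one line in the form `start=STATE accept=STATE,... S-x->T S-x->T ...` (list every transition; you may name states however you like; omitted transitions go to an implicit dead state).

Handle the two conditions separately and then intersect. The first has 4 states tracking the count of `q`s modulo 4; the second has 4 states tracking whether the input so far still matches the prefix `pp`. A product state is a pair (one from each), accepting exactly when both do. After merging equivalent states the machine shrinks.
7 states suffice.
        p   q  
>  s0   s1  s2 
   s1   s3  s2 
   s2   s2  s2 
   s3   s3  s4 
   s4   s4  s5 
   s5   s5  s6 
 * s6   s6  s3 
(> = start, * = accepting)

start=s0 accept=s6 s0-p->s1 s0-q->s2 s1-p->s3 s1-q->s2 s2-p->s2 s2-q->s2 s3-p->s3 s3-q->s4 s4-p->s4 s4-q->s5 s5-p->s5 s5-q->s6 s6-p->s6 s6-q->s3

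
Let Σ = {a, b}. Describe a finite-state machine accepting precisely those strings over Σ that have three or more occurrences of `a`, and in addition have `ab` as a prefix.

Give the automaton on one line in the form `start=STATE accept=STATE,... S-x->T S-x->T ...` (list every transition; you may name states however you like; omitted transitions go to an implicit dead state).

Build one automaton per condition and run them in lockstep. One (5 states) tracks the count of `a`s, saturating at 4; the other (4 states) tracks whether the input so far still matches the prefix `ab`. Each combined state is a pair, one component from each; accept when both components accept.
An 11-state machine:
          a    b  
>  s0     s1   s2 
   s1     s3   s4 
   s2     s5   s2 
   s3     s6   s3 
   s4     s7   s4 
   s5     s3   s5 
   s6     s8   s6 
   s7     s9   s7 
   s8     s8   s8 
 * s9    s10   s9 
 * s10   s10  s10 
(> = start, * = accepting)

start=s0 accept=s9,s10 s0-a->s1 s0-b->s2 s1-a->s3 s1-b->s4 s2-a->s5 s2-b->s2 s3-a->s6 s3-b->s3 s4-a->s7 s4-b->s4 s5-a->s3 s5-b->s5 s6-a->s8 s6-b->s6 s7-a->s9 s7-b->s7 s8-a->s8 s8-b->s8 s9-a->s10 s9-b->s9 s10-a->s10 s10-b->s10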